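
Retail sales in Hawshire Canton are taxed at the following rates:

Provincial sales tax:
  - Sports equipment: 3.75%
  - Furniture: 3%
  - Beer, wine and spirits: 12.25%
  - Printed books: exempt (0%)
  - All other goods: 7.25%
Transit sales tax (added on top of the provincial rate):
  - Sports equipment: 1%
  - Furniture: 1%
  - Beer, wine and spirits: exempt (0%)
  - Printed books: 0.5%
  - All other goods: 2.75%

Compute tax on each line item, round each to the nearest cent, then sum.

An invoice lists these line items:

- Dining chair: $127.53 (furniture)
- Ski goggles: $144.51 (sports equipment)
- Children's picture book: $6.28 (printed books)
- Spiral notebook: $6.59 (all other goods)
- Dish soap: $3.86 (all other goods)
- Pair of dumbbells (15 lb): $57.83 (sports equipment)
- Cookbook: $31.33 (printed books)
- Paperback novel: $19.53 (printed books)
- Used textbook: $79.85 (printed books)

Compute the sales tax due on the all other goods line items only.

$1.05

Spiral notebook $6.59: all other goods → 7.25% + 2.75% transit = 10% → $0.66
Dish soap $3.86: all other goods → 7.25% + 2.75% transit = 10% → $0.39
Tax on all other goods = $0.66 + $0.39 = $1.05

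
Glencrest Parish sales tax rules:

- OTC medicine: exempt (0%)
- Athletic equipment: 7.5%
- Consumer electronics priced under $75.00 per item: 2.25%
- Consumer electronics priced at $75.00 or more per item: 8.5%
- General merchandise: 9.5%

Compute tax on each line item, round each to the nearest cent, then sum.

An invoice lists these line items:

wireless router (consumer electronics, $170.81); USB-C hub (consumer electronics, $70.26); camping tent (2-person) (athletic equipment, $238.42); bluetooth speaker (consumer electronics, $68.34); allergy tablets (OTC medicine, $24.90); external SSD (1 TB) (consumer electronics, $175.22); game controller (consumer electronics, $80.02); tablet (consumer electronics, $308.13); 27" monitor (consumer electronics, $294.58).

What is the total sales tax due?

Wireless router $170.81: consumer electronics, $75.00 or more → 8.5% → $14.52
USB-C hub $70.26: consumer electronics, under $75.00 → 2.25% → $1.58
Camping tent (2-person) $238.42: athletic equipment → 7.5% → $17.88
Bluetooth speaker $68.34: consumer electronics, under $75.00 → 2.25% → $1.54
Allergy tablets $24.90: OTC medicine → 0% → $0.00
External SSD (1 TB) $175.22: consumer electronics, $75.00 or more → 8.5% → $14.89
Game controller $80.02: consumer electronics, $75.00 or more → 8.5% → $6.80
Tablet $308.13: consumer electronics, $75.00 or more → 8.5% → $26.19
27" monitor $294.58: consumer electronics, $75.00 or more → 8.5% → $25.04
Total tax = $14.52 + $1.58 + $17.88 + $1.54 + $14.89 + $6.80 + $26.19 + $25.04 = $108.44

$108.44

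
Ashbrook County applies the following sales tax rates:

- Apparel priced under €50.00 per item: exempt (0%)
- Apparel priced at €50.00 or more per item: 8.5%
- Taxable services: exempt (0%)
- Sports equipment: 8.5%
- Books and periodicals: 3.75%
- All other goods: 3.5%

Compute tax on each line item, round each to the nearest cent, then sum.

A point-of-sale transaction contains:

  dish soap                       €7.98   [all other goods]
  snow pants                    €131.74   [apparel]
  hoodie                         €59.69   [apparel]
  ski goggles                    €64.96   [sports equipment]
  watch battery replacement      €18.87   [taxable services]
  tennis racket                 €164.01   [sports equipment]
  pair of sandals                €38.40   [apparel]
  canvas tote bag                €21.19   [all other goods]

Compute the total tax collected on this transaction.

Dish soap €7.98: all other goods → 3.5% → €0.28
Snow pants €131.74: apparel, €50.00 or more → 8.5% → €11.20
Hoodie €59.69: apparel, €50.00 or more → 8.5% → €5.07
Ski goggles €64.96: sports equipment → 8.5% → €5.52
Watch battery replacement €18.87: taxable services → 0% → €0.00
Tennis racket €164.01: sports equipment → 8.5% → €13.94
Pair of sandals €38.40: apparel, under €50.00 → 0% → €0.00
Canvas tote bag €21.19: all other goods → 3.5% → €0.74
Total tax = €0.28 + €11.20 + €5.07 + €5.52 + €13.94 + €0.74 = €36.75

€36.75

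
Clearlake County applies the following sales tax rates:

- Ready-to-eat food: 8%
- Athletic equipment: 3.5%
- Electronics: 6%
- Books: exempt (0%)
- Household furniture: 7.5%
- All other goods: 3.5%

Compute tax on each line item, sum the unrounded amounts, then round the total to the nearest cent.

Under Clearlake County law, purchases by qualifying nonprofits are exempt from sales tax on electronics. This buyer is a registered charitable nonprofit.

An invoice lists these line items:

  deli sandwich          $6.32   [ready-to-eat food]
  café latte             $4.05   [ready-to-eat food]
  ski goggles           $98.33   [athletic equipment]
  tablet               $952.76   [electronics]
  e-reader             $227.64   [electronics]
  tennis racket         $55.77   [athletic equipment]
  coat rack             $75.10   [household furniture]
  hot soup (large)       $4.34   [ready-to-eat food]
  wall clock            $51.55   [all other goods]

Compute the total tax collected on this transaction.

Deli sandwich $6.32: ready-to-eat food → 8% → $0.5056
Café latte $4.05: ready-to-eat food → 8% → $0.324
Ski goggles $98.33: athletic equipment → 3.5% → $3.44155
Tablet $952.76: electronics, buyer-exempt → 0% → $0.00
E-reader $227.64: electronics, buyer-exempt → 0% → $0.00
Tennis racket $55.77: athletic equipment → 3.5% → $1.95195
Coat rack $75.10: household furniture → 7.5% → $5.6325
Hot soup (large) $4.34: ready-to-eat food → 8% → $0.3472
Wall clock $51.55: all other goods → 3.5% → $1.80425
Unrounded tax sum = $14.00705 → $14.01

$14.01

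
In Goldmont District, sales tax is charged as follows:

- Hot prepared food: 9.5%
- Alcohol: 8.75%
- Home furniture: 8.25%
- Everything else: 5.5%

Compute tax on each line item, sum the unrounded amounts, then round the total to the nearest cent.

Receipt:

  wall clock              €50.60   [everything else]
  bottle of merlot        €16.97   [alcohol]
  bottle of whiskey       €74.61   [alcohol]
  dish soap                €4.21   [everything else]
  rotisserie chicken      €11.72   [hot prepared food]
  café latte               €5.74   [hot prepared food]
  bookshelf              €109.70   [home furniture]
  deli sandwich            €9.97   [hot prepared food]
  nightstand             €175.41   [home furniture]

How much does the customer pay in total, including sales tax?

Wall clock €50.60: everything else → 5.5% → €2.783
Bottle of merlot €16.97: alcohol → 8.75% → €1.484875
Bottle of whiskey €74.61: alcohol → 8.75% → €6.528375
Dish soap €4.21: everything else → 5.5% → €0.23155
Rotisserie chicken €11.72: hot prepared food → 9.5% → €1.1134
Café latte €5.74: hot prepared food → 9.5% → €0.5453
Bookshelf €109.70: home furniture → 8.25% → €9.05025
Deli sandwich €9.97: hot prepared food → 9.5% → €0.94715
Nightstand €175.41: home furniture → 8.25% → €14.471325
Subtotal = €458.93; unrounded tax = €37.155225 → €37.16; total due = €496.09

€496.09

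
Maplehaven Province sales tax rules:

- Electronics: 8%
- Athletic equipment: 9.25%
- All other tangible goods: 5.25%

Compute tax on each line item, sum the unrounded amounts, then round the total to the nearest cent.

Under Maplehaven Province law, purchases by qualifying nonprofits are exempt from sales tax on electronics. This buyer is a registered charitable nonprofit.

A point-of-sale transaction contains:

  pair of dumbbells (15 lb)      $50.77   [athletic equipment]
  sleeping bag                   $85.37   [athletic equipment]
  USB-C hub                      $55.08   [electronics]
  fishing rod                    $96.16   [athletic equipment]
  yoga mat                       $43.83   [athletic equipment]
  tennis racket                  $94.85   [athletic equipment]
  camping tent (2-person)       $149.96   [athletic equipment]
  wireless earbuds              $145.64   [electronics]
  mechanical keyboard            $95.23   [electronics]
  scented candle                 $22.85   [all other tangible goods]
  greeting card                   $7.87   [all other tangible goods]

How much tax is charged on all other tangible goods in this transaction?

$1.61

Scented candle $22.85: all other tangible goods → 5.25% → $1.199625
Greeting card $7.87: all other tangible goods → 5.25% → $0.413175
Tax on all other tangible goods: unrounded sum = $1.6128 → $1.61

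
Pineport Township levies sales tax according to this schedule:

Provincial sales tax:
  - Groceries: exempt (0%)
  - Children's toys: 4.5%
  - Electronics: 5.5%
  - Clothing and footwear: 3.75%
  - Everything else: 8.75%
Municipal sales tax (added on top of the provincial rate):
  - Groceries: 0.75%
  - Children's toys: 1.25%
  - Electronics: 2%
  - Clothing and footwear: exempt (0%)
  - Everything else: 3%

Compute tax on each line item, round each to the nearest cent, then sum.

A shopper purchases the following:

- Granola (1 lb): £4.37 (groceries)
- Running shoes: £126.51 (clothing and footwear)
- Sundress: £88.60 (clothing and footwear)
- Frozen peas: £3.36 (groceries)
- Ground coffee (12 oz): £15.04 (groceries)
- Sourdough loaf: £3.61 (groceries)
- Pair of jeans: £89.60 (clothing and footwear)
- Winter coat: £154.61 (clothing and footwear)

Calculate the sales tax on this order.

Granola (1 lb) £4.37: groceries → 0% + 0.75% municipal = 0.75% → £0.03
Running shoes £126.51: clothing and footwear → 3.75% + 0% municipal = 3.75% → £4.74
Sundress £88.60: clothing and footwear → 3.75% + 0% municipal = 3.75% → £3.32
Frozen peas £3.36: groceries → 0% + 0.75% municipal = 0.75% → £0.03
Ground coffee (12 oz) £15.04: groceries → 0% + 0.75% municipal = 0.75% → £0.11
Sourdough loaf £3.61: groceries → 0% + 0.75% municipal = 0.75% → £0.03
Pair of jeans £89.60: clothing and footwear → 3.75% + 0% municipal = 3.75% → £3.36
Winter coat £154.61: clothing and footwear → 3.75% + 0% municipal = 3.75% → £5.80
Total tax = £0.03 + £4.74 + £3.32 + £0.03 + £0.11 + £0.03 + £3.36 + £5.80 = £17.42

£17.42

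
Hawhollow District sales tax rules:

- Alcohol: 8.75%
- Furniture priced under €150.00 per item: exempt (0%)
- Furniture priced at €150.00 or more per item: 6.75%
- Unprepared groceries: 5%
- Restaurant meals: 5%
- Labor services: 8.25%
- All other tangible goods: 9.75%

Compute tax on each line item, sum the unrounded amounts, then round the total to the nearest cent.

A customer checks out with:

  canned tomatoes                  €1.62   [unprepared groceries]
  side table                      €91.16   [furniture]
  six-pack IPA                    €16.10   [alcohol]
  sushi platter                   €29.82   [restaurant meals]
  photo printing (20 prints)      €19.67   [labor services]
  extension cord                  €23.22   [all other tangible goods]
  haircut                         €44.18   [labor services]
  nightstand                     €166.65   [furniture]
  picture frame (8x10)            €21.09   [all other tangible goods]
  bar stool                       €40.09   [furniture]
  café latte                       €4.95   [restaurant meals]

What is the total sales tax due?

Canned tomatoes €1.62: unprepared groceries → 5% → €0.081
Side table €91.16: furniture, under €150.00 → 0% → €0.00
Six-pack IPA €16.10: alcohol → 8.75% → €1.40875
Sushi platter €29.82: restaurant meals → 5% → €1.491
Photo printing (20 prints) €19.67: labor services → 8.25% → €1.622775
Extension cord €23.22: all other tangible goods → 9.75% → €2.26395
Haircut €44.18: labor services → 8.25% → €3.64485
Nightstand €166.65: furniture, €150.00 or more → 6.75% → €11.248875
Picture frame (8x10) €21.09: all other tangible goods → 9.75% → €2.056275
Bar stool €40.09: furniture, under €150.00 → 0% → €0.00
Café latte €4.95: restaurant meals → 5% → €0.2475
Unrounded tax sum = €24.064975 → €24.06

€24.06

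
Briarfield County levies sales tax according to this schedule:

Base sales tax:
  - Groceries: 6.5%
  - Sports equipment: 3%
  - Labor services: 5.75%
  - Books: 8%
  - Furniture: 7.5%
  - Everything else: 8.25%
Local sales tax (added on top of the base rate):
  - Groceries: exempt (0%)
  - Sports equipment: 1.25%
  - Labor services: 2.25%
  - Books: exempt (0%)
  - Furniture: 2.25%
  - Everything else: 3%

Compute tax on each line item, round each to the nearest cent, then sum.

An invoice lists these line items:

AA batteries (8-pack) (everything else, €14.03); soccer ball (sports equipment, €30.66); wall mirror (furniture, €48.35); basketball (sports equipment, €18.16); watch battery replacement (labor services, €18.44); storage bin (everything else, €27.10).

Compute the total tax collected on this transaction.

€12.89

AA batteries (8-pack) €14.03: everything else → 8.25% + 3% local = 11.25% → €1.58
Soccer ball €30.66: sports equipment → 3% + 1.25% local = 4.25% → €1.30
Wall mirror €48.35: furniture → 7.5% + 2.25% local = 9.75% → €4.71
Basketball €18.16: sports equipment → 3% + 1.25% local = 4.25% → €0.77
Watch battery replacement €18.44: labor services → 5.75% + 2.25% local = 8% → €1.48
Storage bin €27.10: everything else → 8.25% + 3% local = 11.25% → €3.05
Total tax = €1.58 + €1.30 + €4.71 + €0.77 + €1.48 + €3.05 = €12.89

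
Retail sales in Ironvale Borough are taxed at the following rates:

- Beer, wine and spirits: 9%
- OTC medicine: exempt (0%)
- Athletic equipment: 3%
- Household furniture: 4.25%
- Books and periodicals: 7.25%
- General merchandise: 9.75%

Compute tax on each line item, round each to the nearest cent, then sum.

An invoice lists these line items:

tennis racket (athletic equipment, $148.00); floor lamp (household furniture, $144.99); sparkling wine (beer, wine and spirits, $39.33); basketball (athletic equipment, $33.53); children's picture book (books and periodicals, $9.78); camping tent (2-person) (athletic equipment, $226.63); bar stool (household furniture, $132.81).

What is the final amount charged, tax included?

Tennis racket $148.00: athletic equipment → 3% → $4.44
Floor lamp $144.99: household furniture → 4.25% → $6.16
Sparkling wine $39.33: beer, wine and spirits → 9% → $3.54
Basketball $33.53: athletic equipment → 3% → $1.01
Children's picture book $9.78: books and periodicals → 7.25% → $0.71
Camping tent (2-person) $226.63: athletic equipment → 3% → $6.80
Bar stool $132.81: household furniture → 4.25% → $5.64
Subtotal = $735.07; tax = $28.30; total due = $763.37

$763.37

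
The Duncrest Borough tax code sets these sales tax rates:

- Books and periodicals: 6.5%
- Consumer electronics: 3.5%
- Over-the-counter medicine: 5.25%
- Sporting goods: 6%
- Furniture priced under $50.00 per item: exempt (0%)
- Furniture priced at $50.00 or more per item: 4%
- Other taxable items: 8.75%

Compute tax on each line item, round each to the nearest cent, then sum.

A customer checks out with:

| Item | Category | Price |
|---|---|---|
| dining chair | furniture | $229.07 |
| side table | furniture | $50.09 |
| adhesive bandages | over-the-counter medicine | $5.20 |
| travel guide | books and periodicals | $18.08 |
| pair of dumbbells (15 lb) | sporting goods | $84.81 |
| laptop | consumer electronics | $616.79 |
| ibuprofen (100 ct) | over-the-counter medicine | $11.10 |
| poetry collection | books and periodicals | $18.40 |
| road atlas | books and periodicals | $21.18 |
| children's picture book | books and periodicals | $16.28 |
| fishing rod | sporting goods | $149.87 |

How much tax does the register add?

$52.50

Dining chair $229.07: furniture, $50.00 or more → 4% → $9.16
Side table $50.09: furniture, $50.00 or more → 4% → $2.00
Adhesive bandages $5.20: over-the-counter medicine → 5.25% → $0.27
Travel guide $18.08: books and periodicals → 6.5% → $1.18
Pair of dumbbells (15 lb) $84.81: sporting goods → 6% → $5.09
Laptop $616.79: consumer electronics → 3.5% → $21.59
Ibuprofen (100 ct) $11.10: over-the-counter medicine → 5.25% → $0.58
Poetry collection $18.40: books and periodicals → 6.5% → $1.20
Road atlas $21.18: books and periodicals → 6.5% → $1.38
Children's picture book $16.28: books and periodicals → 6.5% → $1.06
Fishing rod $149.87: sporting goods → 6% → $8.99
Total tax = $9.16 + $2.00 + $0.27 + $1.18 + $5.09 + $21.59 + $0.58 + $1.20 + $1.38 + $1.06 + $8.99 = $52.50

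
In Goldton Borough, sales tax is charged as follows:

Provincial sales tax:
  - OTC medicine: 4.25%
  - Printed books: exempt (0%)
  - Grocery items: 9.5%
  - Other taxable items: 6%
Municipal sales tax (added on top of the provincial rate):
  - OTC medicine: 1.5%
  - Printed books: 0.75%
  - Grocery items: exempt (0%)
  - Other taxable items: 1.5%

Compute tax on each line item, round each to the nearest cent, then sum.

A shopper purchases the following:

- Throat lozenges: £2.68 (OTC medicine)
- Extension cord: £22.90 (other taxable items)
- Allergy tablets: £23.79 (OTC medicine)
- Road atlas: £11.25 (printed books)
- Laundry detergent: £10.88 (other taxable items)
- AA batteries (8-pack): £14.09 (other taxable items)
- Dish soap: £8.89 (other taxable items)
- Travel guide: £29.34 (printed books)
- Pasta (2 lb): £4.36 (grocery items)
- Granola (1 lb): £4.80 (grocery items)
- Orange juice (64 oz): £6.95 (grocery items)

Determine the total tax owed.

Throat lozenges £2.68: OTC medicine → 4.25% + 1.5% municipal = 5.75% → £0.15
Extension cord £22.90: other taxable items → 6% + 1.5% municipal = 7.5% → £1.72
Allergy tablets £23.79: OTC medicine → 4.25% + 1.5% municipal = 5.75% → £1.37
Road atlas £11.25: printed books → 0% + 0.75% municipal = 0.75% → £0.08
Laundry detergent £10.88: other taxable items → 6% + 1.5% municipal = 7.5% → £0.82
AA batteries (8-pack) £14.09: other taxable items → 6% + 1.5% municipal = 7.5% → £1.06
Dish soap £8.89: other taxable items → 6% + 1.5% municipal = 7.5% → £0.67
Travel guide £29.34: printed books → 0% + 0.75% municipal = 0.75% → £0.22
Pasta (2 lb) £4.36: grocery items → 9.5% + 0% municipal = 9.5% → £0.41
Granola (1 lb) £4.80: grocery items → 9.5% + 0% municipal = 9.5% → £0.46
Orange juice (64 oz) £6.95: grocery items → 9.5% + 0% municipal = 9.5% → £0.66
Total tax = £0.15 + £1.72 + £1.37 + £0.08 + £0.82 + £1.06 + £0.67 + £0.22 + £0.41 + £0.46 + £0.66 = £7.62

£7.62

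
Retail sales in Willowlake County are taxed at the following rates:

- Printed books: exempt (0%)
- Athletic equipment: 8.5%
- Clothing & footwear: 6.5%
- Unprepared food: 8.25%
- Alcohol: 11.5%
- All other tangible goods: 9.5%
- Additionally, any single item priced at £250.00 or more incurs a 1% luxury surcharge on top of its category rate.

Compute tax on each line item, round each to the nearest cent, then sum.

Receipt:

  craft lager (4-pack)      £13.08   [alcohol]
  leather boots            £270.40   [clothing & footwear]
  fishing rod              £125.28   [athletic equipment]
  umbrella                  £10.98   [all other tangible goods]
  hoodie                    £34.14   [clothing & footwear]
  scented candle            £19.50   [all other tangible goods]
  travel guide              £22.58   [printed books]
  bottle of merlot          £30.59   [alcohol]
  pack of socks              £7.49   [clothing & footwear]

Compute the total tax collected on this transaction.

£41.55

Craft lager (4-pack) £13.08: alcohol → 11.5% → £1.50
Leather boots £270.40: clothing & footwear → 6.5% + 1% surcharge = 7.5% → £20.28
Fishing rod £125.28: athletic equipment → 8.5% → £10.65
Umbrella £10.98: all other tangible goods → 9.5% → £1.04
Hoodie £34.14: clothing & footwear → 6.5% → £2.22
Scented candle £19.50: all other tangible goods → 9.5% → £1.85
Travel guide £22.58: printed books → 0% → £0.00
Bottle of merlot £30.59: alcohol → 11.5% → £3.52
Pack of socks £7.49: clothing & footwear → 6.5% → £0.49
Total tax = £1.50 + £20.28 + £10.65 + £1.04 + £2.22 + £1.85 + £3.52 + £0.49 = £41.55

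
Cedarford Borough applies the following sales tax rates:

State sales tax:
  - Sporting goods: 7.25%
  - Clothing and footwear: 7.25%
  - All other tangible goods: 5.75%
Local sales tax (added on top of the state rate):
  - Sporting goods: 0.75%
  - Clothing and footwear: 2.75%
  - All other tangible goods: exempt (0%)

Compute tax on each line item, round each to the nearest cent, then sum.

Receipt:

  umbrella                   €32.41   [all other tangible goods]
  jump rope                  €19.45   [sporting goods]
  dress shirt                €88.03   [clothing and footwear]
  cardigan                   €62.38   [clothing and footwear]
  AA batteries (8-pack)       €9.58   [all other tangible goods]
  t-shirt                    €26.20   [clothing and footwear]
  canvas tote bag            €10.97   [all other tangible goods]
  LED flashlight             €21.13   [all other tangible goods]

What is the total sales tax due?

Umbrella €32.41: all other tangible goods → 5.75% + 0% local = 5.75% → €1.86
Jump rope €19.45: sporting goods → 7.25% + 0.75% local = 8% → €1.56
Dress shirt €88.03: clothing and footwear → 7.25% + 2.75% local = 10% → €8.80
Cardigan €62.38: clothing and footwear → 7.25% + 2.75% local = 10% → €6.24
AA batteries (8-pack) €9.58: all other tangible goods → 5.75% + 0% local = 5.75% → €0.55
T-shirt €26.20: clothing and footwear → 7.25% + 2.75% local = 10% → €2.62
Canvas tote bag €10.97: all other tangible goods → 5.75% + 0% local = 5.75% → €0.63
LED flashlight €21.13: all other tangible goods → 5.75% + 0% local = 5.75% → €1.21
Total tax = €1.86 + €1.56 + €8.80 + €6.24 + €0.55 + €2.62 + €0.63 + €1.21 = €23.47

€23.47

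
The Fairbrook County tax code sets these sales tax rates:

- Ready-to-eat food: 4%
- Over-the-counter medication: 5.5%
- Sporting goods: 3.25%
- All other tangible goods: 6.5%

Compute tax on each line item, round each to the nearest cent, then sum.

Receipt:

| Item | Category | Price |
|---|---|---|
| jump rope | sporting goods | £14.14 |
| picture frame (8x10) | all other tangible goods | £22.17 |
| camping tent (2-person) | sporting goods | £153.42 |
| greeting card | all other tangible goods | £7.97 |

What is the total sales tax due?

£7.41

Jump rope £14.14: sporting goods → 3.25% → £0.46
Picture frame (8x10) £22.17: all other tangible goods → 6.5% → £1.44
Camping tent (2-person) £153.42: sporting goods → 3.25% → £4.99
Greeting card £7.97: all other tangible goods → 6.5% → £0.52
Total tax = £0.46 + £1.44 + £4.99 + £0.52 = £7.41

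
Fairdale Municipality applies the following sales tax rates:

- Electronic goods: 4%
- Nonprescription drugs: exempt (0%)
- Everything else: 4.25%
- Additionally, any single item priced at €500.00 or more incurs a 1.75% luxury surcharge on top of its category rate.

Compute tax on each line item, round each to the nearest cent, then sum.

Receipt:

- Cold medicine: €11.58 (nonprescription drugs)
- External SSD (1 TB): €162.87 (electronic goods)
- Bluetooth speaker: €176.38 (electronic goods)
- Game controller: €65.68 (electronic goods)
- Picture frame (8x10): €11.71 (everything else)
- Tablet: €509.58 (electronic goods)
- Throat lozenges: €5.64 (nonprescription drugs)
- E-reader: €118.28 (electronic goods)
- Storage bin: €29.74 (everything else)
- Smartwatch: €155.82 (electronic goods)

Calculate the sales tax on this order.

Cold medicine €11.58: nonprescription drugs → 0% → €0.00
External SSD (1 TB) €162.87: electronic goods → 4% → €6.51
Bluetooth speaker €176.38: electronic goods → 4% → €7.06
Game controller €65.68: electronic goods → 4% → €2.63
Picture frame (8x10) €11.71: everything else → 4.25% → €0.50
Tablet €509.58: electronic goods → 4% + 1.75% surcharge = 5.75% → €29.30
Throat lozenges €5.64: nonprescription drugs → 0% → €0.00
E-reader €118.28: electronic goods → 4% → €4.73
Storage bin €29.74: everything else → 4.25% → €1.26
Smartwatch €155.82: electronic goods → 4% → €6.23
Total tax = €6.51 + €7.06 + €2.63 + €0.50 + €29.30 + €4.73 + €1.26 + €6.23 = €58.22

€58.22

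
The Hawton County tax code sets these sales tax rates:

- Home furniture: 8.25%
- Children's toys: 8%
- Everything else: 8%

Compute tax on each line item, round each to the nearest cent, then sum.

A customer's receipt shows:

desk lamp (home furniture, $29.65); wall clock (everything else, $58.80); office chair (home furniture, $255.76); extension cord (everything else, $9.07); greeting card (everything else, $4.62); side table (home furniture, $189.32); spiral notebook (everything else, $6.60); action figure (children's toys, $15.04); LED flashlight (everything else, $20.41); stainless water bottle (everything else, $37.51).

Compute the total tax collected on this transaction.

$51.33

Desk lamp $29.65: home furniture → 8.25% → $2.45
Wall clock $58.80: everything else → 8% → $4.70
Office chair $255.76: home furniture → 8.25% → $21.10
Extension cord $9.07: everything else → 8% → $0.73
Greeting card $4.62: everything else → 8% → $0.37
Side table $189.32: home furniture → 8.25% → $15.62
Spiral notebook $6.60: everything else → 8% → $0.53
Action figure $15.04: children's toys → 8% → $1.20
LED flashlight $20.41: everything else → 8% → $1.63
Stainless water bottle $37.51: everything else → 8% → $3.00
Total tax = $2.45 + $4.70 + $21.10 + $0.73 + $0.37 + $15.62 + $0.53 + $1.20 + $1.63 + $3.00 = $51.33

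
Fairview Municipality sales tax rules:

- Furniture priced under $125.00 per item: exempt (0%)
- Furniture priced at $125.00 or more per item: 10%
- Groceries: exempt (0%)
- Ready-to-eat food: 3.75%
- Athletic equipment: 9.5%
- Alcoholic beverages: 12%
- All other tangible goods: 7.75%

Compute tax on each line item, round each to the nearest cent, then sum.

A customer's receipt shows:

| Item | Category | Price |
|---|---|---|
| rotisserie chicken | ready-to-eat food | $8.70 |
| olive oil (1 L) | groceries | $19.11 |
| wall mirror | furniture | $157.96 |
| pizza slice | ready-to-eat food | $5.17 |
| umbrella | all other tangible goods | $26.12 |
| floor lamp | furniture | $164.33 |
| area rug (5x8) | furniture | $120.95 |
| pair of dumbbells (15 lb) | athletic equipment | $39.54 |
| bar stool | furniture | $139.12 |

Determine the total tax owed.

Rotisserie chicken $8.70: ready-to-eat food → 3.75% → $0.33
Olive oil (1 L) $19.11: groceries → 0% → $0.00
Wall mirror $157.96: furniture, $125.00 or more → 10% → $15.80
Pizza slice $5.17: ready-to-eat food → 3.75% → $0.19
Umbrella $26.12: all other tangible goods → 7.75% → $2.02
Floor lamp $164.33: furniture, $125.00 or more → 10% → $16.43
Area rug (5x8) $120.95: furniture, under $125.00 → 0% → $0.00
Pair of dumbbells (15 lb) $39.54: athletic equipment → 9.5% → $3.76
Bar stool $139.12: furniture, $125.00 or more → 10% → $13.91
Total tax = $0.33 + $15.80 + $0.19 + $2.02 + $16.43 + $3.76 + $13.91 = $52.44

$52.44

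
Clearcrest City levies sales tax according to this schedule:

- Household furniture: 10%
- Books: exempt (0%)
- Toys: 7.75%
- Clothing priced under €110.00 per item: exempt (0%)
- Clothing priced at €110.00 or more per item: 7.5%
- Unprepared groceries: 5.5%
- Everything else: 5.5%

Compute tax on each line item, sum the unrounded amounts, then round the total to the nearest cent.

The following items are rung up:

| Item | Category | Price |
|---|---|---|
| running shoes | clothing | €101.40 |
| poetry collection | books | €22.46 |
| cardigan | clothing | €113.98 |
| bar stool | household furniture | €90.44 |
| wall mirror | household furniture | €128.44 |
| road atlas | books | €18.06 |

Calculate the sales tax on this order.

Running shoes €101.40: clothing, under €110.00 → 0% → €0.00
Poetry collection €22.46: books → 0% → €0.00
Cardigan €113.98: clothing, €110.00 or more → 7.5% → €8.5485
Bar stool €90.44: household furniture → 10% → €9.044
Wall mirror €128.44: household furniture → 10% → €12.844
Road atlas €18.06: books → 0% → €0.00
Unrounded tax sum = €30.4365 → €30.44

€30.44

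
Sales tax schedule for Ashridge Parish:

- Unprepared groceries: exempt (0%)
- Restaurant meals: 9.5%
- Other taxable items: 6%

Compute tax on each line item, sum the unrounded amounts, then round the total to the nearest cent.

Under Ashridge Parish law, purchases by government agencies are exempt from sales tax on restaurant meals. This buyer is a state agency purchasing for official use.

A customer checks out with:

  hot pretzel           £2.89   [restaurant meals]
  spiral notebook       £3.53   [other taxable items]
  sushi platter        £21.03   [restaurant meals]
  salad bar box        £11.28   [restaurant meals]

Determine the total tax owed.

£0.21

Hot pretzel £2.89: restaurant meals, buyer-exempt → 0% → £0.00
Spiral notebook £3.53: other taxable items → 6% → £0.2118
Sushi platter £21.03: restaurant meals, buyer-exempt → 0% → £0.00
Salad bar box £11.28: restaurant meals, buyer-exempt → 0% → £0.00
Unrounded tax sum = £0.2118 → £0.21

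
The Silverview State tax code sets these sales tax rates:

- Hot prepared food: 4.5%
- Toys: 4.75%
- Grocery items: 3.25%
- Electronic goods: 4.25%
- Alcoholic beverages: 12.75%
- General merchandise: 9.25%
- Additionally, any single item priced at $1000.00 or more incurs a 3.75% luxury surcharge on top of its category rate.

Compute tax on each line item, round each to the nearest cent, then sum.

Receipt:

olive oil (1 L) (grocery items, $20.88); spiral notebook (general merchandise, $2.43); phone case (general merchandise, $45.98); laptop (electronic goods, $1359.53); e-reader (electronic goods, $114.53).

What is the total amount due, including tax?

Olive oil (1 L) $20.88: grocery items → 3.25% → $0.68
Spiral notebook $2.43: general merchandise → 9.25% → $0.22
Phone case $45.98: general merchandise → 9.25% → $4.25
Laptop $1359.53: electronic goods → 4.25% + 3.75% surcharge = 8% → $108.76
E-reader $114.53: electronic goods → 4.25% → $4.87
Subtotal = $1543.35; tax = $118.78; total due = $1662.13

$1662.13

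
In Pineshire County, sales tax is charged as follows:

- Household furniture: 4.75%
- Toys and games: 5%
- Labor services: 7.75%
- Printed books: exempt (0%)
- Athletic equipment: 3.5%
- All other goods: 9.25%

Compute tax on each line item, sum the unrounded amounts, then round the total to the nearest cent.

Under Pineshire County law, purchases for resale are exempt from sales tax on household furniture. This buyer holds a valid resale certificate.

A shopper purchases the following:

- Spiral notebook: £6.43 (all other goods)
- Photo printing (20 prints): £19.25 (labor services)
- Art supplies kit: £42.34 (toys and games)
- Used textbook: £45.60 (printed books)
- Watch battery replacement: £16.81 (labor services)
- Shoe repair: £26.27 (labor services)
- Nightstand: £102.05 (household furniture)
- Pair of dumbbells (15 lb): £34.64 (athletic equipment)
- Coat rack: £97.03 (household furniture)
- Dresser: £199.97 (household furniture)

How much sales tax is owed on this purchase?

£8.75

Spiral notebook £6.43: all other goods → 9.25% → £0.594775
Photo printing (20 prints) £19.25: labor services → 7.75% → £1.491875
Art supplies kit £42.34: toys and games → 5% → £2.117
Used textbook £45.60: printed books → 0% → £0.00
Watch battery replacement £16.81: labor services → 7.75% → £1.302775
Shoe repair £26.27: labor services → 7.75% → £2.035925
Nightstand £102.05: household furniture, buyer-exempt → 0% → £0.00
Pair of dumbbells (15 lb) £34.64: athletic equipment → 3.5% → £1.2124
Coat rack £97.03: household furniture, buyer-exempt → 0% → £0.00
Dresser £199.97: household furniture, buyer-exempt → 0% → £0.00
Unrounded tax sum = £8.75475 → £8.75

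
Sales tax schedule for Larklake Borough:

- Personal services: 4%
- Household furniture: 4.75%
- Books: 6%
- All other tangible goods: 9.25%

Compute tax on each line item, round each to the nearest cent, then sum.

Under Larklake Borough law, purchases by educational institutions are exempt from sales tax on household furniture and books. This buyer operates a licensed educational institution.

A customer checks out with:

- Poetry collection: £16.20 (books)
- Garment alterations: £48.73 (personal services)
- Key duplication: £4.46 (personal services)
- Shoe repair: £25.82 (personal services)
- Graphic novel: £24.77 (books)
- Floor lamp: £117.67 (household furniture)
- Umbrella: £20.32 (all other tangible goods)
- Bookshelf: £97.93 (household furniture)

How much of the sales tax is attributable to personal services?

Garment alterations £48.73: personal services → 4% → £1.95
Key duplication £4.46: personal services → 4% → £0.18
Shoe repair £25.82: personal services → 4% → £1.03
Tax on personal services = £1.95 + £0.18 + £1.03 = £3.16

£3.16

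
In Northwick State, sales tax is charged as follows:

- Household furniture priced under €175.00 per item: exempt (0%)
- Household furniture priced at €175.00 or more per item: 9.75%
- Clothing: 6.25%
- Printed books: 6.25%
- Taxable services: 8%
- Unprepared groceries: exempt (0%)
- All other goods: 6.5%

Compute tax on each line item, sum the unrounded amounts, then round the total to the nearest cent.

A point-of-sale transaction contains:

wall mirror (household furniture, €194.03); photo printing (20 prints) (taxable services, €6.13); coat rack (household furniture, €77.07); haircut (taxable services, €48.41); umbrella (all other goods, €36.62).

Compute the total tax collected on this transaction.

Wall mirror €194.03: household furniture, €175.00 or more → 9.75% → €18.917925
Photo printing (20 prints) €6.13: taxable services → 8% → €0.4904
Coat rack €77.07: household furniture, under €175.00 → 0% → €0.00
Haircut €48.41: taxable services → 8% → €3.8728
Umbrella €36.62: all other goods → 6.5% → €2.3803
Unrounded tax sum = €25.661425 → €25.66

€25.66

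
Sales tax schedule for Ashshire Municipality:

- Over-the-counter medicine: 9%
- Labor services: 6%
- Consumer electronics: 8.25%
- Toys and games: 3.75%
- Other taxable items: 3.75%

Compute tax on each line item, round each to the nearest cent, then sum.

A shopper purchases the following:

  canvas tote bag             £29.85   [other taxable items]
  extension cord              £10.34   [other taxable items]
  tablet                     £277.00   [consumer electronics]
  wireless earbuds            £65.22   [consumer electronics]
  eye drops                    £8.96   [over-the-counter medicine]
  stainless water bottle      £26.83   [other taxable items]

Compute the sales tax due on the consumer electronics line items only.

£28.23

Tablet £277.00: consumer electronics → 8.25% → £22.85
Wireless earbuds £65.22: consumer electronics → 8.25% → £5.38
Tax on consumer electronics = £22.85 + £5.38 = £28.23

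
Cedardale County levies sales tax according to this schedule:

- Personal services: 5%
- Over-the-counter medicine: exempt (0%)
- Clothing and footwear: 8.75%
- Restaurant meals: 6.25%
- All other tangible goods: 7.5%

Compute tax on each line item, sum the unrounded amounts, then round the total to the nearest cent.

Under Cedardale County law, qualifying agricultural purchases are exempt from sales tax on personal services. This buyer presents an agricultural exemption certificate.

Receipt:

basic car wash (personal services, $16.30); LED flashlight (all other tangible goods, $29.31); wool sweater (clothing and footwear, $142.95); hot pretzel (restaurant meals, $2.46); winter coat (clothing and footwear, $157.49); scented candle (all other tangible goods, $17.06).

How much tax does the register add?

Basic car wash $16.30: personal services, buyer-exempt → 0% → $0.00
LED flashlight $29.31: all other tangible goods → 7.5% → $2.19825
Wool sweater $142.95: clothing and footwear → 8.75% → $12.508125
Hot pretzel $2.46: restaurant meals → 6.25% → $0.15375
Winter coat $157.49: clothing and footwear → 8.75% → $13.780375
Scented candle $17.06: all other tangible goods → 7.5% → $1.2795
Unrounded tax sum = $29.92 → $29.92

$29.92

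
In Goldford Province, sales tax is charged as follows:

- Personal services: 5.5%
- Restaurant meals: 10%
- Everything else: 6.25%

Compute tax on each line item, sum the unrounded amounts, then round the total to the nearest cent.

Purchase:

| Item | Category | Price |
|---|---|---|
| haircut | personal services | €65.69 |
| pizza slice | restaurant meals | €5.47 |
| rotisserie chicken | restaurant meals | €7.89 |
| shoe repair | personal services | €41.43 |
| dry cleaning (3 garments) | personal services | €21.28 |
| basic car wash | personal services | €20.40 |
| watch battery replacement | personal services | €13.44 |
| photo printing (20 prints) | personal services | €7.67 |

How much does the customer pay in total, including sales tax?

€193.95

Haircut €65.69: personal services → 5.5% → €3.61295
Pizza slice €5.47: restaurant meals → 10% → €0.547
Rotisserie chicken €7.89: restaurant meals → 10% → €0.789
Shoe repair €41.43: personal services → 5.5% → €2.27865
Dry cleaning (3 garments) €21.28: personal services → 5.5% → €1.1704
Basic car wash €20.40: personal services → 5.5% → €1.122
Watch battery replacement €13.44: personal services → 5.5% → €0.7392
Photo printing (20 prints) €7.67: personal services → 5.5% → €0.42185
Subtotal = €183.27; unrounded tax = €10.68105 → €10.68; total due = €193.95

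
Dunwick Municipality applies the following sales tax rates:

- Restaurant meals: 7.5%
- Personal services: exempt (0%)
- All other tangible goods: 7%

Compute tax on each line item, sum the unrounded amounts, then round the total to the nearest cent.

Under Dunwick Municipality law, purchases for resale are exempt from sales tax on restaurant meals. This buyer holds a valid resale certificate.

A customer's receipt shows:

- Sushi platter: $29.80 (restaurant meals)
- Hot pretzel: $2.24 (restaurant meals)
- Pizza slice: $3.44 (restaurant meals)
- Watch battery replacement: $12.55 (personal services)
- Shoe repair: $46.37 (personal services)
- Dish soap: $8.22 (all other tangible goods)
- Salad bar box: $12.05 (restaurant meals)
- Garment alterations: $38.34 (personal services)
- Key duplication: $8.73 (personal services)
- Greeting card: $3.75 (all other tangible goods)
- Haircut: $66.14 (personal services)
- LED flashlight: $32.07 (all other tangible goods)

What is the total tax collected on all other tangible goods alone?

$3.08

Dish soap $8.22: all other tangible goods → 7% → $0.5754
Greeting card $3.75: all other tangible goods → 7% → $0.2625
LED flashlight $32.07: all other tangible goods → 7% → $2.2449
Tax on all other tangible goods: unrounded sum = $3.0828 → $3.08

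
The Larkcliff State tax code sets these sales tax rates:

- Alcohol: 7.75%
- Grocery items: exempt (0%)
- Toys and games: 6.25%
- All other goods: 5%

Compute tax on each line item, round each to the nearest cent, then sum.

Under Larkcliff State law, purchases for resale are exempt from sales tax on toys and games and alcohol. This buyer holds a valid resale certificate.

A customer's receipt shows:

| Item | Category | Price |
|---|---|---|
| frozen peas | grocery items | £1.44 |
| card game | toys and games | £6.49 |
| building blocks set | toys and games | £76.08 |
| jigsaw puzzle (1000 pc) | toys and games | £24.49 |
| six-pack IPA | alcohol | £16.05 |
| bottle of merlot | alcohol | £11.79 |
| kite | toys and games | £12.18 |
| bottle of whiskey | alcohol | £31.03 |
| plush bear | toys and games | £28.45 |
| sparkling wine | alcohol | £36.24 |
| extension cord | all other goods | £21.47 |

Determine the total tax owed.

£1.07

Frozen peas £1.44: grocery items → 0% → £0.00
Card game £6.49: toys and games, buyer-exempt → 0% → £0.00
Building blocks set £76.08: toys and games, buyer-exempt → 0% → £0.00
Jigsaw puzzle (1000 pc) £24.49: toys and games, buyer-exempt → 0% → £0.00
Six-pack IPA £16.05: alcohol, buyer-exempt → 0% → £0.00
Bottle of merlot £11.79: alcohol, buyer-exempt → 0% → £0.00
Kite £12.18: toys and games, buyer-exempt → 0% → £0.00
Bottle of whiskey £31.03: alcohol, buyer-exempt → 0% → £0.00
Plush bear £28.45: toys and games, buyer-exempt → 0% → £0.00
Sparkling wine £36.24: alcohol, buyer-exempt → 0% → £0.00
Extension cord £21.47: all other goods → 5% → £1.07
Total tax = £1.07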